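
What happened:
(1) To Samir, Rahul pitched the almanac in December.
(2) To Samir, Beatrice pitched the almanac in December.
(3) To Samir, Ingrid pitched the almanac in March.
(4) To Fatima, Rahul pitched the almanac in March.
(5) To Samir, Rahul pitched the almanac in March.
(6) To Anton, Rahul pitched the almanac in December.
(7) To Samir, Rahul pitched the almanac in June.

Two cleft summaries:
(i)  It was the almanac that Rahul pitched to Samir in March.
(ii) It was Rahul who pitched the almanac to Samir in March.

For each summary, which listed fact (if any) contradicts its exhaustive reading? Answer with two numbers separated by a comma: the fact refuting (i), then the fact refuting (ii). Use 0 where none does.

(i): focus "the almanac". No fact shares Rahul as agent and Samir as recipient and in March as setting with a different thing. 0.
(ii): focus "Rahul". Looking for the almanac as thing and Samir as recipient and in March as setting with some other agent — fact (3) has Ingrid there. Refuted.

0, 3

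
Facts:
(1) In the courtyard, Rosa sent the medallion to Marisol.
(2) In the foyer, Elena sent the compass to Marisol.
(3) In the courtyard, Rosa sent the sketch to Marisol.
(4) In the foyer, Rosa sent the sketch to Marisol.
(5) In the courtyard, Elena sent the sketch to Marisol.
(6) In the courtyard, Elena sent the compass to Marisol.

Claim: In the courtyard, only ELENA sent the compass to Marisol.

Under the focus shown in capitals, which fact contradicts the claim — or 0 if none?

0

Focus (in capitals) is "Elena" — the agent. "Only" excludes alternative agents while holding fixed thing = the compass, recipient = Marisol, setting = in the courtyard.
No fact matches thing = the compass, recipient = Marisol, setting = in the courtyard with a different agent — every other fact differs on at least one backgrounded slot. So no fact refutes it.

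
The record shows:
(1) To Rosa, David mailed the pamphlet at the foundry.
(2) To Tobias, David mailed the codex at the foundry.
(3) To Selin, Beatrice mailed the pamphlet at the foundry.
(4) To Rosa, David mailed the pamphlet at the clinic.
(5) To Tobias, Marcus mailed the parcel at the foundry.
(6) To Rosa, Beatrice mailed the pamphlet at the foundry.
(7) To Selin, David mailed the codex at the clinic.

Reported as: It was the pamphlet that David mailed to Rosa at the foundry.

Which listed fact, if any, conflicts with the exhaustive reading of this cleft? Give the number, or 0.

The cleft puts "the pamphlet" in focus and presupposes the open proposition with David as agent and Rosa as recipient and at the foundry as setting.
Exhaustivity: the pamphlet is the only thing satisfying that background.
No listed fact matches the background with a different thing. Exhaustivity holds.

0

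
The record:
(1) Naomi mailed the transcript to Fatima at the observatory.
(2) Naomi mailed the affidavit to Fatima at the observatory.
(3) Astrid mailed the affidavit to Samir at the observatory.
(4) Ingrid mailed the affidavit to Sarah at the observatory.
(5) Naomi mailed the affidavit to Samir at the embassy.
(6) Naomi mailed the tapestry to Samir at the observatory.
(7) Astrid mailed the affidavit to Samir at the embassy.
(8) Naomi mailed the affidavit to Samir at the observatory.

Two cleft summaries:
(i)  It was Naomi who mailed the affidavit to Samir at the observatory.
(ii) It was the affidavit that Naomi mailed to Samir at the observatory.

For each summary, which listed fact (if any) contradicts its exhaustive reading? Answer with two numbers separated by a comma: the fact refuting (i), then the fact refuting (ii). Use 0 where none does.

3, 6

(i): focus "Naomi". Looking for same thing, recipient, setting (the affidavit / Samir / at the observatory) with some other agent — fact (3) has Astrid there. Refuted.
(ii): focus "the affidavit". Looking for same agent, recipient, setting (Naomi / Samir / at the observatory) with some other thing — fact (6) has the tapestry there. Refuted.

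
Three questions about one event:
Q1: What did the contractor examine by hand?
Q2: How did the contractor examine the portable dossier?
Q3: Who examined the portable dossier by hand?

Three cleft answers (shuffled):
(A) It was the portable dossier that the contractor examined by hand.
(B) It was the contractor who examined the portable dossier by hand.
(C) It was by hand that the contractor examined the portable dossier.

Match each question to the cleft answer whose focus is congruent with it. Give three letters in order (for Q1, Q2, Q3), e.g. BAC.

Q1 asks about the direct object; cleft (A) focuses "the portable dossier", which is the direct object — so Q1 → A.
Q2 asks about the manner; cleft (C) focuses "by hand", which is the manner — so Q2 → C.
Q3 asks about the subject (agent); cleft (B) focuses "the contractor", which is the subject (agent) — so Q3 → B.
Mapping: Q1→A, Q2→C, Q3→B.

ACB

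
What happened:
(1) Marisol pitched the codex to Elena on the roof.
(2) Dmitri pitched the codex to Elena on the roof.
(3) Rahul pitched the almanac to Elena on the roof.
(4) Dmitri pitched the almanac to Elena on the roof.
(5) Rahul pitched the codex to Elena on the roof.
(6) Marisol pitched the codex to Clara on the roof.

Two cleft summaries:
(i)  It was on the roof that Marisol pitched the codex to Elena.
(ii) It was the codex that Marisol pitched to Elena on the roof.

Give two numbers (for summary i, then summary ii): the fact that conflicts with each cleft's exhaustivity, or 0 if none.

(i): focus "on the roof". No fact shares same agent, thing, recipient (Marisol / the codex / Elena) with a different setting. 0.
(ii): focus "the codex". No fact shares same agent, recipient, setting (Marisol / Elena / on the roof) with a different thing. 0.

0, 0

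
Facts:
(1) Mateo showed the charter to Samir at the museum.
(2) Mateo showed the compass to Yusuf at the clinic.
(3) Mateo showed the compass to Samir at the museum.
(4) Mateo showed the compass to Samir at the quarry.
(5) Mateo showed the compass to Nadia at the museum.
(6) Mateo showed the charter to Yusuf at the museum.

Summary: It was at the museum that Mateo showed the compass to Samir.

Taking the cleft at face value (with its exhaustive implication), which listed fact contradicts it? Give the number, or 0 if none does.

4

The cleft puts "at the museum" in focus and presupposes the open proposition with Mateo as agent and the compass as thing and Samir as recipient.
Exhaustivity: at the museum is the only setting satisfying that background.
Fact (4) shares the background but with setting = at the quarry; exhaustivity is violated.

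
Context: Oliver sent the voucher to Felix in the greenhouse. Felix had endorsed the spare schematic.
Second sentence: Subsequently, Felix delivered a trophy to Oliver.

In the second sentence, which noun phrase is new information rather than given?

"Felix" and "Oliver" in the second sentence are given — already mentioned in the context.
"a trophy" has no antecedent in the context; it is discourse-new (the indefinite article also signals a new referent).

a trophy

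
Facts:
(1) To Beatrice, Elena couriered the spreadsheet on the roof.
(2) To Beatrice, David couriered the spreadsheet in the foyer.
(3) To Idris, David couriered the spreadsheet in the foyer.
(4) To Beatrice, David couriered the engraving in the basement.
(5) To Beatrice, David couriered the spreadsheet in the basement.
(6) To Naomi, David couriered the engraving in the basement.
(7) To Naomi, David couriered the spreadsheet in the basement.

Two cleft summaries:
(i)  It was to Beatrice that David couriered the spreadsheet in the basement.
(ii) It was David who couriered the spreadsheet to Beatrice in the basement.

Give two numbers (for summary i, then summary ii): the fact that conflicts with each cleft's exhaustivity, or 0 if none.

(i): focus "Beatrice". Looking for agent = David, thing = the spreadsheet, setting = in the basement with some other recipient — fact (7) has Naomi there. Refuted.
(ii): focus "David". No fact shares thing = the spreadsheet, recipient = Beatrice, setting = in the basement with a different agent. 0.

7, 0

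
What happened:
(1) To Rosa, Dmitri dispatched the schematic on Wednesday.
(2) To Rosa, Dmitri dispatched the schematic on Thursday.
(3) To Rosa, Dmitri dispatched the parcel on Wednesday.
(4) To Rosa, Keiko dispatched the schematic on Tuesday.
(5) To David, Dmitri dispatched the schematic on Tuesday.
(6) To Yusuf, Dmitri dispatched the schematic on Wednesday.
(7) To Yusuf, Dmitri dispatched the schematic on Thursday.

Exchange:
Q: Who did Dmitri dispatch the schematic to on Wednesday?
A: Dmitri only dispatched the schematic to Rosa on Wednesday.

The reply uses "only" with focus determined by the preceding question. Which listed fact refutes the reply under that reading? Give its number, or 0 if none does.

Answering "Who did ... to ...?" puts focus on the recipient — here, "Rosa".
So "only" ranges over recipients; the rest (Dmitri as agent and the schematic as thing and on Wednesday as setting) is presupposed.
Fact (6) keeps Dmitri as agent and the schematic as thing and on Wednesday as setting but has recipient = Yusuf; that refutes the reply.
(Fact (2) would refute a reading with focus on the setting — but that is not what the question asks.)

6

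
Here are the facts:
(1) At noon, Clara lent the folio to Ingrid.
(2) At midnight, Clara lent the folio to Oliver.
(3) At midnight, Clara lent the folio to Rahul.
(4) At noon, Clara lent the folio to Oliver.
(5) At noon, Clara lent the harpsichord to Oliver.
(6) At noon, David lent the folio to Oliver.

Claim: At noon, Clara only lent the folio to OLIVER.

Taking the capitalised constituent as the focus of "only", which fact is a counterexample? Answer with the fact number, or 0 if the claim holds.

1

Focus (in capitals) is "Oliver" — the recipient. "Only" excludes alternative recipients while holding fixed same agent, thing, setting (Clara / the folio / at noon).
Fact (1) shares the background but differs in recipient (Ingrid) — a counterexample.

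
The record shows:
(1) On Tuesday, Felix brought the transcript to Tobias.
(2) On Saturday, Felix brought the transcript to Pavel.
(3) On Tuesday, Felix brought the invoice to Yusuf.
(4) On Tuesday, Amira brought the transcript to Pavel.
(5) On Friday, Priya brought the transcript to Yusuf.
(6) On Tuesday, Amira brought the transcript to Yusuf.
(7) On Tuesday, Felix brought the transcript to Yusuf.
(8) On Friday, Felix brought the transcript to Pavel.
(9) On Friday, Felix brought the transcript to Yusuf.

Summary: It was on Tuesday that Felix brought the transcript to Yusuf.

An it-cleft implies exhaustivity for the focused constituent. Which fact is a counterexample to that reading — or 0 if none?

9

Focus of the cleft: "on Tuesday" (the setting). Presupposed background: agent = Felix, thing = the transcript, recipient = Yusuf.
The exhaustive reading says no other setting fits that background.
But fact (9) also has agent = Felix, thing = the transcript, recipient = Yusuf, with setting = on Friday — so the exhaustive reading fails.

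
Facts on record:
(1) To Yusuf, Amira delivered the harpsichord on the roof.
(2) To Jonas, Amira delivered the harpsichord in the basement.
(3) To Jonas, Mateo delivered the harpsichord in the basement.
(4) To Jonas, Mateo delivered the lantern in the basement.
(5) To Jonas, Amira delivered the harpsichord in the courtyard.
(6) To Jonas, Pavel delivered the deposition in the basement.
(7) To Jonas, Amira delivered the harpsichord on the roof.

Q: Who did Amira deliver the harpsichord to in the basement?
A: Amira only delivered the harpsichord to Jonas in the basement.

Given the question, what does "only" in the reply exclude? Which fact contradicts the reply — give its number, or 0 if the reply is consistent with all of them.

0

Answering "Who did ... to ...?" puts focus on the recipient — here, "Jonas".
So "only" ranges over recipients; the rest (Amira as agent and the harpsichord as thing and in the basement as setting) is presupposed.
No listed fact shares that background with another recipient. Nothing contradicts the reply.
(Fact (5) would refute a reading with focus on the setting — but that is not what the question asks.)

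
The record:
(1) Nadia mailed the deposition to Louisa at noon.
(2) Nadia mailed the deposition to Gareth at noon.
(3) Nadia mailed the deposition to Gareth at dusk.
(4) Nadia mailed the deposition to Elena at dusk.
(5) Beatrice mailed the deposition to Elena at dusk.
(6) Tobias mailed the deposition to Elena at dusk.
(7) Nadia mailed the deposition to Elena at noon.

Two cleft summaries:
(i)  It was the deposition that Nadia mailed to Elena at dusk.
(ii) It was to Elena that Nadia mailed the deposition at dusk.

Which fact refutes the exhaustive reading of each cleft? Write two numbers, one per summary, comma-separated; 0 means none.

(i): focus "the deposition". No fact shares Nadia as agent and Elena as recipient and at dusk as setting with a different thing. 0.
(ii): focus "Elena". Looking for Nadia as agent and the deposition as thing and at dusk as setting with some other recipient — fact (3) has Gareth there. Refuted.

0, 3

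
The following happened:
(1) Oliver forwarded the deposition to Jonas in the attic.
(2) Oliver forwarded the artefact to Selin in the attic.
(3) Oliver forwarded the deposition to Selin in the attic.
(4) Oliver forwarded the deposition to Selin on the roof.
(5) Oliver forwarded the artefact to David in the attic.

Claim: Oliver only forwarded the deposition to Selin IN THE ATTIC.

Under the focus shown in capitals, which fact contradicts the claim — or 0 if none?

Focus (in capitals) is "in the attic" — the setting. "Only" excludes alternative settings while holding fixed Oliver as agent and the deposition as thing and Selin as recipient.
Fact (4) shares the background but differs in setting (on the roof) — a counterexample.

4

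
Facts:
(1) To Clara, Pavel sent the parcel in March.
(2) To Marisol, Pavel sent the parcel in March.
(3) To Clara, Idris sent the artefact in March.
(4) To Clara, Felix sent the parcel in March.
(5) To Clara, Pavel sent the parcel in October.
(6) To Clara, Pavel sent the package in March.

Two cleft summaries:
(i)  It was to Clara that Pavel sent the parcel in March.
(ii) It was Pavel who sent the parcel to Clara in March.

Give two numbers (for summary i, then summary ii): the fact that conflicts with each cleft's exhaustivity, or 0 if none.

Summary (i) focuses "Clara" (the recipient); background Pavel as agent and the parcel as thing and in March as setting. Fact (2) matches that background with recipient = Marisol — refutes (i).
Summary (ii) focuses "Pavel" (the agent); background the parcel as thing and Clara as recipient and in March as setting. Fact (4) matches that background with agent = Felix — refutes (ii).

2, 4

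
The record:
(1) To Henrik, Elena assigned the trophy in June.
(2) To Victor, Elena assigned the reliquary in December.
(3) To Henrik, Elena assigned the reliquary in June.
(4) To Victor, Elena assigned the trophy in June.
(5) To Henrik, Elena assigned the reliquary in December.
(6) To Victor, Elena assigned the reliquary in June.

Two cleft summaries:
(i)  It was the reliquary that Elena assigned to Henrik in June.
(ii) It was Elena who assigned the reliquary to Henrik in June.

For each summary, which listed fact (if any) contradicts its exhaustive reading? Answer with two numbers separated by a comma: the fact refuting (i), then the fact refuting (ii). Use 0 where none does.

1, 0

Summary (i) focuses "the reliquary" (the thing); background Elena as agent and Henrik as recipient and in June as setting. Fact (1) matches that background with thing = the trophy — refutes (i).
Summary (ii) focuses "Elena" (the agent); background the reliquary as thing and Henrik as recipient and in June as setting. No fact matches that background with a different agent, so 0.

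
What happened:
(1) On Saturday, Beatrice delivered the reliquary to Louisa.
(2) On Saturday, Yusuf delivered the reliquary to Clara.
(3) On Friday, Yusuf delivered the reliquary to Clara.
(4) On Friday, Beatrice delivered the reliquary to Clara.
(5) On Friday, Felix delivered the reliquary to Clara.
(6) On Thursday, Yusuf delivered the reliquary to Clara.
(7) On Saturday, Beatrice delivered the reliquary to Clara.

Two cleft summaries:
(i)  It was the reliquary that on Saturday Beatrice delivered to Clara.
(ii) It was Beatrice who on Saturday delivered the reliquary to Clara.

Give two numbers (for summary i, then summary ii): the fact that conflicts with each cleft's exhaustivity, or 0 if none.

0, 2

(i): focus "the reliquary". No fact shares same agent, recipient, setting (Beatrice / Clara / on Saturday) with a different thing. 0.
(ii): focus "Beatrice". Looking for same thing, recipient, setting (the reliquary / Clara / on Saturday) with some other agent — fact (2) has Yusuf there. Refuted.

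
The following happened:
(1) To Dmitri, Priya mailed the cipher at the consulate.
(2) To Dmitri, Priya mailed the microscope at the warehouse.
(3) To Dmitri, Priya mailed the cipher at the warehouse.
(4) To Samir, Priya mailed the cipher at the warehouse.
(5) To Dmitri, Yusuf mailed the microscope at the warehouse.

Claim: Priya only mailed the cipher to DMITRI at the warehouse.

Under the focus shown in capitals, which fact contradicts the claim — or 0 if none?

4

Focus (in capitals) is "Dmitri" — the recipient. "Only" excludes alternative recipients while holding fixed agent = Priya, thing = the cipher, setting = at the warehouse.
Fact (4) matches on agent = Priya, thing = the cipher, setting = at the warehouse, but has recipient = Samir instead. That refutes the claim.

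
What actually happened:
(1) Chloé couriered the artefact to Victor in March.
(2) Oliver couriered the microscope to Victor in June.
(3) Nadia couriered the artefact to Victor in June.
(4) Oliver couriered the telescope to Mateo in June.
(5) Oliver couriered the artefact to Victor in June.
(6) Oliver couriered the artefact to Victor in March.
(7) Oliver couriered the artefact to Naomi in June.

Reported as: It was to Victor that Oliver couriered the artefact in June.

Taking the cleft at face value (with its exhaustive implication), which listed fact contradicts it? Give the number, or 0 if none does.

The cleft puts "Victor" in focus and presupposes the open proposition with agent = Oliver, thing = the artefact, setting = in June.
Exhaustivity: Victor is the only recipient satisfying that background.
Fact (7) shares the background but with recipient = Naomi; exhaustivity is violated.

7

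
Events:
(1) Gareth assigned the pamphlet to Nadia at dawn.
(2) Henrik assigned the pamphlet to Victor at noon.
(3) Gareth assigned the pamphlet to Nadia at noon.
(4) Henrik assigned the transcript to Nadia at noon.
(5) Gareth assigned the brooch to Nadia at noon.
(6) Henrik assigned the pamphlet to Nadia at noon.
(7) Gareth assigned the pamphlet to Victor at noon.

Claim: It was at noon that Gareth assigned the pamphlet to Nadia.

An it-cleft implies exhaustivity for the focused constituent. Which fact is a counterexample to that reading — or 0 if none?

1

Focus of the cleft: "at noon" (the setting). Presupposed background: agent = Gareth, thing = the pamphlet, recipient = Nadia.
The exhaustive reading says no other setting fits that background.
But fact (1) also has agent = Gareth, thing = the pamphlet, recipient = Nadia, with setting = at dawn — so the exhaustive reading fails.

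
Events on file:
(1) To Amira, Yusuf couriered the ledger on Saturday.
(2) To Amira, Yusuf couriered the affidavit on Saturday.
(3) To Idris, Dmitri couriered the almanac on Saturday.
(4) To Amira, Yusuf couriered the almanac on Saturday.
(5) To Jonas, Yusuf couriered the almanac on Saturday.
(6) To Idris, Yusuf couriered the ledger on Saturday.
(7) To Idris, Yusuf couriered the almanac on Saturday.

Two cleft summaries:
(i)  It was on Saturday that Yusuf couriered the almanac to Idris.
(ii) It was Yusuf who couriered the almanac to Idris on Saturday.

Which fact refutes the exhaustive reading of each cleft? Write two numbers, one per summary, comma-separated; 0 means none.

Summary (i) focuses "on Saturday" (the setting); background same agent, thing, recipient (Yusuf / the almanac / Idris). No fact matches that background with a different setting, so 0.
Summary (ii) focuses "Yusuf" (the agent); background same thing, recipient, setting (the almanac / Idris / on Saturday). Fact (3) matches that background with agent = Dmitri — refutes (ii).

0, 3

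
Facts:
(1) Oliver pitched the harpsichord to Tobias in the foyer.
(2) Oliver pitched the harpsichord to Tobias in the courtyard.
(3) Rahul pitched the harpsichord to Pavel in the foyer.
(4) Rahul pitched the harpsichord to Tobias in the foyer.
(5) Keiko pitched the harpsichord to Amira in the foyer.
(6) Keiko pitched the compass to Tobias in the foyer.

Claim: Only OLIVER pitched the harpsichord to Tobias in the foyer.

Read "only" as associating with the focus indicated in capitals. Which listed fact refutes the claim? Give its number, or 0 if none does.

4

Focus (in capitals) is "Oliver" — the agent. "Only" excludes alternative agents while holding fixed thing = the harpsichord, recipient = Tobias, setting = in the foyer.
Fact (4) shares the background but differs in agent (Rahul) — a counterexample.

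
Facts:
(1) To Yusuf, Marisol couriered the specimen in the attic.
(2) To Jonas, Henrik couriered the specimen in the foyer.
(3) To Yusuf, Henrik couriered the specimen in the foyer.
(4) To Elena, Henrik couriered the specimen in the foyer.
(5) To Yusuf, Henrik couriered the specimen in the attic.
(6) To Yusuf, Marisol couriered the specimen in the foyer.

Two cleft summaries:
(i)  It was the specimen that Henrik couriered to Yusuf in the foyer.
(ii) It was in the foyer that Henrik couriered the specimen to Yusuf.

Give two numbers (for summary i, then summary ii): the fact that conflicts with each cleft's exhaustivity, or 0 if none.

Summary (i) focuses "the specimen" (the thing); background agent = Henrik, recipient = Yusuf, setting = in the foyer. No fact matches that background with a different thing, so 0.
Summary (ii) focuses "in the foyer" (the setting); background agent = Henrik, thing = the specimen, recipient = Yusuf. Fact (5) matches that background with setting = in the attic — refutes (ii).

0, 5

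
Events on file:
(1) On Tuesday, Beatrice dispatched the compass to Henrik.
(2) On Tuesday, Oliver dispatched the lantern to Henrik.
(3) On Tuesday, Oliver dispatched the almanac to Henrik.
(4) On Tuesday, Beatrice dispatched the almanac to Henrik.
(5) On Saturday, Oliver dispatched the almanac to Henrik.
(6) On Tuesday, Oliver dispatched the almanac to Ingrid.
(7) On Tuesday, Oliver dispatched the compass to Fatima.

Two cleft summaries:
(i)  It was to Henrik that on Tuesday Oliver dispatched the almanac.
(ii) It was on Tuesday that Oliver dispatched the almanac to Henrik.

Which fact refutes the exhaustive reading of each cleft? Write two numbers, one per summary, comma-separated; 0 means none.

(i): focus "Henrik". Looking for Oliver as agent and the almanac as thing and on Tuesday as setting with some other recipient — fact (6) has Ingrid there. Refuted.
(ii): focus "on Tuesday". Looking for Oliver as agent and the almanac as thing and Henrik as recipient with some other setting — fact (5) has on Saturday there. Refuted.

6, 5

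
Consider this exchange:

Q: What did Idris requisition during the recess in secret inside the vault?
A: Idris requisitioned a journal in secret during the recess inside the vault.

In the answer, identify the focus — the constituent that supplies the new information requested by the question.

a journal

The wh-word "what" asks about the direct object.
In the answer, "Idris", "during the recess", "in secret" and "inside the vault" are given — repeated from the question.
The constituent filling the direct object gap is "a journal"; that is the focus and would carry nuclear stress.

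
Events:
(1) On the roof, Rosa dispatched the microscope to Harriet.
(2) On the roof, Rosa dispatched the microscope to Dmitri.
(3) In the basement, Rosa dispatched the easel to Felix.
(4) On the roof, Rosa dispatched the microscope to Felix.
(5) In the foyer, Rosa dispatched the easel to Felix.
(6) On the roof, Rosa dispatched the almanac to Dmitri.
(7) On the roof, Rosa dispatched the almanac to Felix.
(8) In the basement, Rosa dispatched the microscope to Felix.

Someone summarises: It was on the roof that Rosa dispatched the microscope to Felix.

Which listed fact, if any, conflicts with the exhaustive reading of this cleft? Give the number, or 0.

Focus of the cleft: "on the roof" (the setting). Presupposed background: agent = Rosa, thing = the microscope, recipient = Felix.
The exhaustive reading says no other setting fits that background.
But fact (8) also has agent = Rosa, thing = the microscope, recipient = Felix, with setting = in the basement — so the exhaustive reading fails.

8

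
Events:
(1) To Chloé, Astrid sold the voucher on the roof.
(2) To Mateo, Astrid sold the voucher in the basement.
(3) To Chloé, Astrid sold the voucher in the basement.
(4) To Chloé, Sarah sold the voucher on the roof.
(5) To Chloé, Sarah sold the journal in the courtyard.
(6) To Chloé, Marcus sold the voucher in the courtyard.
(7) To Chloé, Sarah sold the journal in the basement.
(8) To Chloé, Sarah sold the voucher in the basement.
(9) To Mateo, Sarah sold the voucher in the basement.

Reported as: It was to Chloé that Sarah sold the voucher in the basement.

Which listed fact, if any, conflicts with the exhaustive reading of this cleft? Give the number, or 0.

9

Focus of the cleft: "Chloé" (the recipient). Presupposed background: same agent, thing, setting (Sarah / the voucher / in the basement).
Exhaustivity: Chloé is the only recipient satisfying that background.
Fact (9) shares the background but with recipient = Mateo; exhaustivity is violated.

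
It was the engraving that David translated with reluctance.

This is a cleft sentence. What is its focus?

the engraving

In an it-cleft "It was X that/who ...", the clefted constituent X is the focus; the that/who-clause expresses the presupposed open proposition.
Here the focus is "the engraving". The backgrounded (presupposed) material includes "David" and "with reluctance".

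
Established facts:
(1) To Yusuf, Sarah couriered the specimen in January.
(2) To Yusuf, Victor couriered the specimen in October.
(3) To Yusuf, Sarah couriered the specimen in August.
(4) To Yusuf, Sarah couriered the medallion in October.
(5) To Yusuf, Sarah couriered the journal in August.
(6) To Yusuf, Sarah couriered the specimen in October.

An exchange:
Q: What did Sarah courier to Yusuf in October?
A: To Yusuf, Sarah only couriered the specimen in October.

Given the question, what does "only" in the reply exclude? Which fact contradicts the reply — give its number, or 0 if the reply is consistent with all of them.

4

Answering "What did ...?" puts focus on the thing — here, "the specimen".
So "only" ranges over things; the rest (Sarah as agent and Yusuf as recipient and in October as setting) is presupposed.
Fact (4) keeps Sarah as agent and Yusuf as recipient and in October as setting but has thing = the medallion; that refutes the reply.
(Fact (1) would refute a reading with focus on the setting — but that is not what the question asks.)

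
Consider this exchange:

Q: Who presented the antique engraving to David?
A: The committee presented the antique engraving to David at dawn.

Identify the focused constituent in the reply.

the committee

The wh-word "who" asks about the subject (agent).
In the answer, "the antique engraving" and "to David" are given — repeated from the question.
"at dawn" is also new, but it specifies the time, which is not what the question asks about — so it is not the focus.
The constituent filling the subject (agent) gap is "the committee"; that is the focus.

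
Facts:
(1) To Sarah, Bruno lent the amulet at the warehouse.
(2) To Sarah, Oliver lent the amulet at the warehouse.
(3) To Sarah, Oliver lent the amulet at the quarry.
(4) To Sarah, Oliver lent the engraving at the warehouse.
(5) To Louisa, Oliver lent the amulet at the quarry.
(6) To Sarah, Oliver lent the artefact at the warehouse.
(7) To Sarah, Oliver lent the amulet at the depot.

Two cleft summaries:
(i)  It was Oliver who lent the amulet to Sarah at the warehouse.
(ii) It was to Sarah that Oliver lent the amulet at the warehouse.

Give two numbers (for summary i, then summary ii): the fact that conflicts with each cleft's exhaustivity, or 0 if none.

Summary (i) focuses "Oliver" (the agent); background same thing, recipient, setting (the amulet / Sarah / at the warehouse). Fact (1) matches that background with agent = Bruno — refutes (i).
Summary (ii) focuses "Sarah" (the recipient); background same agent, thing, setting (Oliver / the amulet / at the warehouse). No fact matches that background with a different recipient, so 0.

1, 0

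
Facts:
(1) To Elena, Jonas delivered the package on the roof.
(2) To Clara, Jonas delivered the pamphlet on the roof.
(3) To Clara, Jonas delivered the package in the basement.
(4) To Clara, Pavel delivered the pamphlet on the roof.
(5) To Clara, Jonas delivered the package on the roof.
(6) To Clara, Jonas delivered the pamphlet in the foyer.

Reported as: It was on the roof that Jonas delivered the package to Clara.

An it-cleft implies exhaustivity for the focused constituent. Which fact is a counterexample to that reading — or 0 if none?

The cleft puts "on the roof" in focus and presupposes the open proposition with same agent, thing, recipient (Jonas / the package / Clara).
Exhaustivity: on the roof is the only setting satisfying that background.
But fact (3) also has same agent, thing, recipient (Jonas / the package / Clara), with setting = in the basement — so the exhaustive reading fails.

3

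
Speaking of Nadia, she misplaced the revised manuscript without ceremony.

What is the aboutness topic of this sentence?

The construction explicitly marks "Nadia" as what the sentence is about — the topic.
The remainder of the clause is the comment (what is said about the topic).

Nadia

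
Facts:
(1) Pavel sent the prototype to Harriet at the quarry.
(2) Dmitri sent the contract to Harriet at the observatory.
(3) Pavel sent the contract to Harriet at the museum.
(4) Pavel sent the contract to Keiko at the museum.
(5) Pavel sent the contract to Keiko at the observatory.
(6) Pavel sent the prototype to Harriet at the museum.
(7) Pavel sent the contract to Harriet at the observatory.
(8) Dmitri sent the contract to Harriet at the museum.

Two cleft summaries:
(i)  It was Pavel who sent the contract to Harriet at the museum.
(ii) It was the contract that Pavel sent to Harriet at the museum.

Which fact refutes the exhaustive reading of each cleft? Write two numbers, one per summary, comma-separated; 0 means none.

Summary (i) focuses "Pavel" (the agent); background same thing, recipient, setting (the contract / Harriet / at the museum). Fact (8) matches that background with agent = Dmitri — refutes (i).
Summary (ii) focuses "the contract" (the thing); background same agent, recipient, setting (Pavel / Harriet / at the museum). Fact (6) matches that background with thing = the prototype — refutes (ii).

8, 6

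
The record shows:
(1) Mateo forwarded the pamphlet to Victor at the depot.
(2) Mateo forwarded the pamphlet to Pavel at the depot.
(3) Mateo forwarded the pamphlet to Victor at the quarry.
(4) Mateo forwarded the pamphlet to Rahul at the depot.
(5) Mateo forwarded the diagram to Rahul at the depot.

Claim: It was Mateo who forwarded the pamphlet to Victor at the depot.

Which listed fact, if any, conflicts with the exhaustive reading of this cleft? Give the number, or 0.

0

The cleft puts "Mateo" in focus and presupposes the open proposition with the pamphlet as thing and Victor as recipient and at the depot as setting.
Exhaustivity: Mateo is the only agent satisfying that background.
Every other fact differs from the presupposition on some backgrounded slot, so none challenges the exhaustivity.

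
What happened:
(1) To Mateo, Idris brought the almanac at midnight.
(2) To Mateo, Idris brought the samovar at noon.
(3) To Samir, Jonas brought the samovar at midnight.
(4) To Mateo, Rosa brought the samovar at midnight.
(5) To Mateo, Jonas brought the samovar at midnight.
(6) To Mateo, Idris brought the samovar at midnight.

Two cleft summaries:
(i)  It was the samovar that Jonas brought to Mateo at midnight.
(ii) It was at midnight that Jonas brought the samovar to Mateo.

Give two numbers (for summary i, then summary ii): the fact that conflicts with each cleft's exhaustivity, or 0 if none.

0, 0

(i): focus "the samovar". No fact shares agent = Jonas, recipient = Mateo, setting = at midnight with a different thing. 0.
(ii): focus "at midnight". No fact shares agent = Jonas, thing = the samovar, recipient = Mateo with a different setting. 0.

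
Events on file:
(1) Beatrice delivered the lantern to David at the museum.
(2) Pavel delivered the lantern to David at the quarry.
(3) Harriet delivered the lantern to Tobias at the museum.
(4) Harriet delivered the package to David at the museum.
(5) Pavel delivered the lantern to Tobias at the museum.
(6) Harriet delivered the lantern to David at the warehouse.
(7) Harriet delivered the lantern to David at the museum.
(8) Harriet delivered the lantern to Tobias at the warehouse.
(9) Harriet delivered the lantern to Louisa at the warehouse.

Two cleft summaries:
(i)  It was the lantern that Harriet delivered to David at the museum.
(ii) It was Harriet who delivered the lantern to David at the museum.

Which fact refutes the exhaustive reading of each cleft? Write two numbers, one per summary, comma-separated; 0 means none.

(i): focus "the lantern". Looking for Harriet as agent and David as recipient and at the museum as setting with some other thing — fact (4) has the package there. Refuted.
(ii): focus "Harriet". Looking for the lantern as thing and David as recipient and at the museum as setting with some other agent — fact (1) has Beatrice there. Refuted.

4, 1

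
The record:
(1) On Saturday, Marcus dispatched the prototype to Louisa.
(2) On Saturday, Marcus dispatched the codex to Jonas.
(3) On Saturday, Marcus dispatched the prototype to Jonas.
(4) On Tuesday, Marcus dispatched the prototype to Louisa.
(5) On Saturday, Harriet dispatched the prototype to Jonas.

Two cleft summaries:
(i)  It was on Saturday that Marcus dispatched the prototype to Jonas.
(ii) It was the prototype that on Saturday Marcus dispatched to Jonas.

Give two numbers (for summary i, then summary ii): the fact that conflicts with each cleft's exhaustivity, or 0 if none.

0, 2

Summary (i) focuses "on Saturday" (the setting); background Marcus as agent and the prototype as thing and Jonas as recipient. No fact matches that background with a different setting, so 0.
Summary (ii) focuses "the prototype" (the thing); background Marcus as agent and Jonas as recipient and on Saturday as setting. Fact (2) matches that background with thing = the codex — refutes (ii).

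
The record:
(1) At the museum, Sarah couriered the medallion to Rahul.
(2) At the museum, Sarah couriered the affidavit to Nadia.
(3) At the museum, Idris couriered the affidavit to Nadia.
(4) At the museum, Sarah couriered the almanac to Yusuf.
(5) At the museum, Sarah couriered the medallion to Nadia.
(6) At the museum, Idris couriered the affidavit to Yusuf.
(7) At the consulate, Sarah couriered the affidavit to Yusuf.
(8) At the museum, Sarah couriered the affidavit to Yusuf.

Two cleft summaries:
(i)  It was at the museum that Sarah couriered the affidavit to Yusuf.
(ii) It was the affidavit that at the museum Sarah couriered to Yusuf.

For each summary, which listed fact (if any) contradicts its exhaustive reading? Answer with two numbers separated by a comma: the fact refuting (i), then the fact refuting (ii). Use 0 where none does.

7, 4

(i): focus "at the museum". Looking for Sarah as agent and the affidavit as thing and Yusuf as recipient with some other setting — fact (7) has at the consulate there. Refuted.
(ii): focus "the affidavit". Looking for Sarah as agent and Yusuf as recipient and at the museum as setting with some other thing — fact (4) has the almanac there. Refuted.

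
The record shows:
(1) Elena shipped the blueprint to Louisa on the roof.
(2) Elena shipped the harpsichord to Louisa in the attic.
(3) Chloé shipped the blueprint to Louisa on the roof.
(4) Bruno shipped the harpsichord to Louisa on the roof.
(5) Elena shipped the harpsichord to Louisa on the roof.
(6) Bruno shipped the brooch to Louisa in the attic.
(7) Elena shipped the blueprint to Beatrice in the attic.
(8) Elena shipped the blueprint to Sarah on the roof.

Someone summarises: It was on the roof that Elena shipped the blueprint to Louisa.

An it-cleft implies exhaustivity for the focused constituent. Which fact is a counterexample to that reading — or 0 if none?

0

Focus of the cleft: "on the roof" (the setting). Presupposed background: same agent, thing, recipient (Elena / the blueprint / Louisa).
Exhaustivity: on the roof is the only setting satisfying that background.
Every other fact differs from the presupposition on some backgrounded slot, so none challenges the exhaustivity.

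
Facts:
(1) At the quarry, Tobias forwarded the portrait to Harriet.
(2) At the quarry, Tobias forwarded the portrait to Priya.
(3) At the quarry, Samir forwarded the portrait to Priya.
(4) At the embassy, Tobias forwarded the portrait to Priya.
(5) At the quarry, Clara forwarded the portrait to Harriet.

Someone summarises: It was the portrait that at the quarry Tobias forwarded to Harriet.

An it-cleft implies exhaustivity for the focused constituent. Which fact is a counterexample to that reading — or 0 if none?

Focus of the cleft: "the portrait" (the thing). Presupposed background: Tobias as agent and Harriet as recipient and at the quarry as setting.
Exhaustivity: the portrait is the only thing satisfying that background.
No listed fact matches the background with a different thing. Exhaustivity holds.

0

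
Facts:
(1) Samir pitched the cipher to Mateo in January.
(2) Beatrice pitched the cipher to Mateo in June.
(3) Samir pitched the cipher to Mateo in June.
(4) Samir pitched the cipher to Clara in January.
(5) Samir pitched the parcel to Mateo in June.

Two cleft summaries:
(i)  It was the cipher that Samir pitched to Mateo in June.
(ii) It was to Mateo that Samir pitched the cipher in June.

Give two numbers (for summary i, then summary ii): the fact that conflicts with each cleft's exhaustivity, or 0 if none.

5, 0

Summary (i) focuses "the cipher" (the thing); background Samir as agent and Mateo as recipient and in June as setting. Fact (5) matches that background with thing = the parcel — refutes (i).
Summary (ii) focuses "Mateo" (the recipient); background Samir as agent and the cipher as thing and in June as setting. No fact matches that background with a different recipient, so 0.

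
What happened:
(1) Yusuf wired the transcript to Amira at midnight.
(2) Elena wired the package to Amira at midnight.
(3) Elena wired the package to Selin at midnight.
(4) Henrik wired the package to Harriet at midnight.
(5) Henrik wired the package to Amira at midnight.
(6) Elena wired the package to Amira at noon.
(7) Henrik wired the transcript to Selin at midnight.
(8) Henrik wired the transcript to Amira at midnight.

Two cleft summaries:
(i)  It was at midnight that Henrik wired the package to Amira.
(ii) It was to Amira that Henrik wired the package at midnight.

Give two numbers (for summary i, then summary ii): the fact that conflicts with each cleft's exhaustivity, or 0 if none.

(i): focus "at midnight". No fact shares same agent, thing, recipient (Henrik / the package / Amira) with a different setting. 0.
(ii): focus "Amira". Looking for same agent, thing, setting (Henrik / the package / at midnight) with some other recipient — fact (4) has Harriet there. Refuted.

0, 4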